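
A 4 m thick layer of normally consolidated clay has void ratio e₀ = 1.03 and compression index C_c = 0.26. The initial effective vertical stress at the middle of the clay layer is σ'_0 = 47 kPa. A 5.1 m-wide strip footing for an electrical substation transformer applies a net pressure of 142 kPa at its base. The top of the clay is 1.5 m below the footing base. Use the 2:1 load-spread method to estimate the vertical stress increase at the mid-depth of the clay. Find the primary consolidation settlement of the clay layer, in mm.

S_c ≈ 228 mm

Mid-depth of clay below the footing base: z = 1.5 + 4/2 = 3.5 m.
Stress increase at mid-clay by the 2:1 spreading method:
Δσ = qB/(B+z) = 142×5.1/(5.1+3.5) = 84.209 kPa
Final effective stress: σ'_f = σ'_0 + Δσ = 47 + 84.209 = 131.21 kPa.
Normally consolidated clay, so the full stress increment lies on the virgin compression line:
S_c = C_c·H/(1+e₀)·log₁₀(σ'_f/σ'_0) = 0.26×4/(1+1.03)×log₁₀(131.21/47)
    = 0.51232 × 0.44587 = 0.2284 m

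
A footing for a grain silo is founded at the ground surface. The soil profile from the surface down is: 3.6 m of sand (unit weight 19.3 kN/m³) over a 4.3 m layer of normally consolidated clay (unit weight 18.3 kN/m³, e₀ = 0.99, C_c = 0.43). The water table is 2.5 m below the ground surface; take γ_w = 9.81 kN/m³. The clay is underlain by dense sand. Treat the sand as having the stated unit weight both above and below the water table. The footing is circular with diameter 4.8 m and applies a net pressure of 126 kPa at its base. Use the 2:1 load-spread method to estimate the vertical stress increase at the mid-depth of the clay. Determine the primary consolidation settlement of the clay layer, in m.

Mid-depth of clay below the ground surface: z = 3.6 + 4.3/2 = 5.75 m.
Total vertical stress at mid-clay: σ_v = 19.3×3.6 + 18.3×2.15 = 108.83 kPa.
Pore pressure: u = 9.81×(5.75 − 2.5) = 31.883 kPa.
Initial effective stress: σ'_0 = σ_v − u = 108.83 − 31.883 = 76.947 kPa.
Stress increase at mid-clay by the 2:1 spreading method:
Δσ ≈ qD²/(D+z)² = 126×4.8²/(4.8+5.75)² = 26.082 kPa
Final effective stress: σ'_f = σ'_0 + Δσ = 76.947 + 26.082 = 103.03 kPa.
Normally consolidated clay, so the full stress increment lies on the virgin compression line:
S_c = C_c·H/(1+e₀)·log₁₀(σ'_f/σ'_0) = 0.43×4.3/(1+0.99)×log₁₀(103.03/76.947)
    = 0.92915 × 0.12677 = 0.1178 m

S_c ≈ 0.118 m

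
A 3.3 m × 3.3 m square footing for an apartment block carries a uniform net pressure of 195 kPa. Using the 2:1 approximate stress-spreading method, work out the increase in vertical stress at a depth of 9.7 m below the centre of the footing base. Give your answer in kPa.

Δσ_z ≈ 12.6 kPa

By the 2:1 method the load spreads at 1 horizontal : 2 vertical, so at depth z the loaded area has grown by z in each plan dimension:
Δσ = qBL/((B+z)(L+z)) = 195×3.3×3.3/((3.3+9.7)(3.3+9.7)) = 12.565 kPa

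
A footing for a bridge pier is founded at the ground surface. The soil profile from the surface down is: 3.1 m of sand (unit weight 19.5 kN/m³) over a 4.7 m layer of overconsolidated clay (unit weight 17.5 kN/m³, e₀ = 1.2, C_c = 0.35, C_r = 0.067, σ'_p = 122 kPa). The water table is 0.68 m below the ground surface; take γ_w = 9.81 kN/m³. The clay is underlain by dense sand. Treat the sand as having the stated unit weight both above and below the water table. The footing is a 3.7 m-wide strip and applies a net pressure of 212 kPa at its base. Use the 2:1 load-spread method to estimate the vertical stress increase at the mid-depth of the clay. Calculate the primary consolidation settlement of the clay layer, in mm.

Mid-depth of clay below the ground surface: z = 3.1 + 4.7/2 = 5.45 m.
Total vertical stress at mid-clay: σ_v = 19.5×3.1 + 17.5×2.35 = 101.58 kPa.
Pore pressure: u = 9.81×(5.45 − 0.68) = 46.794 kPa.
Initial effective stress: σ'_0 = σ_v − u = 101.58 − 46.794 = 54.786 kPa.
Stress increase at mid-clay by the 2:1 spreading method:
Δσ = qB/(B+z) = 212×3.7/(3.7+5.45) = 85.727 kPa
Final effective stress: σ'_f = 54.786 + 85.727 = 140.51 kPa.
σ'_f = 140.51 > σ'_p = 122 kPa, so the stress path crosses the preconsolidation pressure — recompression up to σ'_p, then virgin compression beyond:
S_c = H/(1+e₀)·[C_r·log₁₀(σ'_p/σ'_0) + C_c·log₁₀(σ'_f/σ'_p)]
    = 4.7/2.2 × [0.067×log₁₀(122/54.786) + 0.35×log₁₀(140.51/122)]
    = 2.1364 × [0.023295 + 0.021472] = 0.09564 m

S_c ≈ 95.6 mm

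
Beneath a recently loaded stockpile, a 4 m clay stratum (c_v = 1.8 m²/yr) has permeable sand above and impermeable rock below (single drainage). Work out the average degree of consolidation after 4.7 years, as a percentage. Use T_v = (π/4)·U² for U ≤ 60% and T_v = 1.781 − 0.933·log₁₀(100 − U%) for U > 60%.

U ≈ 78 %

Drainage path length: H_d = H = 4 m (single drainage).
T_v = c_v·t/H_d² = 1.8×4.7/4² = 0.52875.
T_v = 0.52875 corresponds to the U > 60% branch:
U = 1 − 10^((1.781 − T_v)/0.933)/100 = 0.7801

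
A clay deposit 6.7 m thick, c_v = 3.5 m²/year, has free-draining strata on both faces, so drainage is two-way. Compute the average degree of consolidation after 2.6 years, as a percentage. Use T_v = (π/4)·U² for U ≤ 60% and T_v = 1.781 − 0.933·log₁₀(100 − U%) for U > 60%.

Drainage path length: H_d = H/2 = 3.35 m (double drainage).
T_v = c_v·t/H_d² = 3.5×2.6/3.35² = 0.81087.
T_v = 0.81087 corresponds to the U > 60% branch:
U = 1 − 10^((1.781 − T_v)/0.933)/100 = 0.8904

U ≈ 89 %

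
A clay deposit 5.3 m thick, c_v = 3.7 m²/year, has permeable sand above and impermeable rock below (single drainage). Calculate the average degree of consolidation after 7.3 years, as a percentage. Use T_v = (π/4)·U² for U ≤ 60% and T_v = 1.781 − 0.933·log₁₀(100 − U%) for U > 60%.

Drainage path length: H_d = H = 5.3 m (single drainage).
T_v = c_v·t/H_d² = 3.7×7.3/5.3² = 0.96155.
T_v = 0.96155 corresponds to the U > 60% branch:
U = 1 − 10^((1.781 − T_v)/0.933)/100 = 0.9244

U ≈ 92.4 %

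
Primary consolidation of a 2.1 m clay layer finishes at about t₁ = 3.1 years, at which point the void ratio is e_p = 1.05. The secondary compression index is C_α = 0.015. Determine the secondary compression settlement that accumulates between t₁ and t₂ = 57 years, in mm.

Secondary compression: S_s = C_α·H/(1+e_p)·log₁₀(t₂/t₁)
S_s = 0.015×2.1/(1+1.05)×log₁₀(57/3.1)
    = 0.01537 × 1.265 = 0.01943 m

S_s ≈ 19.4 mm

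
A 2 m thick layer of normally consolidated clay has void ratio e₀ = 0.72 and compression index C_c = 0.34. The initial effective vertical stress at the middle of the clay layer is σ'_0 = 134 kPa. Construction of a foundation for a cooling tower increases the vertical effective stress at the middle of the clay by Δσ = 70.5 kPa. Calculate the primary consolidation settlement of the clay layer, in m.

S_c ≈ 0.0726 m

Final effective stress: σ'_f = σ'_0 + Δσ = 134 + 70.5 = 204.5 kPa.
Normally consolidated clay, so the full stress increment lies on the virgin compression line:
S_c = C_c·H/(1+e₀)·log₁₀(σ'_f/σ'_0) = 0.34×2/(1+0.72)×log₁₀(204.5/134)
    = 0.39535 × 0.18359 = 0.07258 m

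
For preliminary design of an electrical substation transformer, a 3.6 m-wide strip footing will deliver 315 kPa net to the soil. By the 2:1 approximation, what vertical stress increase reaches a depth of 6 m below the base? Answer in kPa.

Δσ_z ≈ 118 kPa

By the 2:1 method the load spreads at 1 horizontal : 2 vertical, so at depth z the loaded area has grown by z in each plan dimension:
Δσ = qB/(B+z) = 315×3.6/(3.6+6) = 118.12 kPa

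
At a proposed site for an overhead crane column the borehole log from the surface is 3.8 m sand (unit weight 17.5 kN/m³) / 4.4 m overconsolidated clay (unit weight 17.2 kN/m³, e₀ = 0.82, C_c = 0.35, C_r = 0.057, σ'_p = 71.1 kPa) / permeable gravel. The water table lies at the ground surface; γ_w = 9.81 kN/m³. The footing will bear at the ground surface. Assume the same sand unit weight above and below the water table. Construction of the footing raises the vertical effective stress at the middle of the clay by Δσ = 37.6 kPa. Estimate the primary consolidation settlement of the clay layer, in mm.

Mid-depth of clay below the ground surface: z = 3.8 + 4.4/2 = 6 m.
Total vertical stress at mid-clay: σ_v = 17.5×3.8 + 17.2×2.2 = 104.34 kPa.
Pore pressure: u = 9.81×(6 − 0) = 58.86 kPa.
Initial effective stress: σ'_0 = σ_v − u = 104.34 − 58.86 = 45.48 kPa.
Final effective stress: σ'_f = 45.48 + 37.6 = 83.08 kPa.
σ'_f = 83.08 > σ'_p = 71.1 kPa, so the stress path crosses the preconsolidation pressure — recompression up to σ'_p, then virgin compression beyond:
S_c = H/(1+e₀)·[C_r·log₁₀(σ'_p/σ'_0) + C_c·log₁₀(σ'_f/σ'_p)]
    = 4.4/1.82 × [0.057×log₁₀(71.1/45.48) + 0.35×log₁₀(83.08/71.1)]
    = 2.4176 × [0.011061 + 0.023669] = 0.08396 m

S_c ≈ 84 mm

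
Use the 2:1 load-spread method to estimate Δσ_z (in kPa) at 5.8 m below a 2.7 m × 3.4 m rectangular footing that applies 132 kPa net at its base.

Δσ_z ≈ 15.5 kPa

By the 2:1 method the load spreads at 1 horizontal : 2 vertical, so at depth z the loaded area has grown by z in each plan dimension:
Δσ = qBL/((B+z)(L+z)) = 132×2.7×3.4/((2.7+5.8)(3.4+5.8)) = 15.496 kPa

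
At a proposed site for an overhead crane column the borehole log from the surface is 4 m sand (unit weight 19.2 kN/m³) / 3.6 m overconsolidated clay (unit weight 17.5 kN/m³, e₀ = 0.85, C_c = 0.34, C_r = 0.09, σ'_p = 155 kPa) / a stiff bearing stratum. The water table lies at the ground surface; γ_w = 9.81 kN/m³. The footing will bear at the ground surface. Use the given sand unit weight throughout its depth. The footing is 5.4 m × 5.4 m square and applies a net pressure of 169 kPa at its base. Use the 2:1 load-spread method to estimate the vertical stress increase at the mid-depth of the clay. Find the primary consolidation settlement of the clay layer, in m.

Mid-depth of clay below the ground surface: z = 4 + 3.6/2 = 5.8 m.
Total vertical stress at mid-clay: σ_v = 19.2×4 + 17.5×1.8 = 108.3 kPa.
Pore pressure: u = 9.81×(5.8 − 0) = 56.898 kPa.
Initial effective stress: σ'_0 = σ_v − u = 108.3 − 56.898 = 51.402 kPa.
Stress increase at mid-clay by the 2:1 spreading method:
Δσ = qBL/((B+z)(L+z)) = 169×5.4×5.4/((5.4+5.8)(5.4+5.8)) = 39.286 kPa
Final effective stress: σ'_f = 51.402 + 39.286 = 90.688 kPa.
σ'_f = 90.688 ≤ σ'_p = 155 kPa, so the clay remains overconsolidated and only the recompression index applies:
S_c = C_r·H/(1+e₀)·log₁₀(σ'_f/σ'_0) = 0.09×3.6/1.85×log₁₀(90.688/51.402)
    = 0.17513 × 0.24657 = 0.04318 m

S_c ≈ 0.0432 m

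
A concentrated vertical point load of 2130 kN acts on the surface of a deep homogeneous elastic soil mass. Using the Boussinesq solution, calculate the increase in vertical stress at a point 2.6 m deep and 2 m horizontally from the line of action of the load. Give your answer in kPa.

Boussinesq vertical stress below a point load on an elastic half-space:
Δσ_z = 3P/(2πz²) · [1 + (r/z)²]^(−5/2)
r/z = 2/2.6 = 0.76923; [1+(r/z)²]^(−5/2) = 0.31285.
Δσ_z = 3×2130/(2π×2.6²) × 0.31285 = 150.44 × 0.31285 = 47.07 kPa

Δσ_z ≈ 47.1 kPa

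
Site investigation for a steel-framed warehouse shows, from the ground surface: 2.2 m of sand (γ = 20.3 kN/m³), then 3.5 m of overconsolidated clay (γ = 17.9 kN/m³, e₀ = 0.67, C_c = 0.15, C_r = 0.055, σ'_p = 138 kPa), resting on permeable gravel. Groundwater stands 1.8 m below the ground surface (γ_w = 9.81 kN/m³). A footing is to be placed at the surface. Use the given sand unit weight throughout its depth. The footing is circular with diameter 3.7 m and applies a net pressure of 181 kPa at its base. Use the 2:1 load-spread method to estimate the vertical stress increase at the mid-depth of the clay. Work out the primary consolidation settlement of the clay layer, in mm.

Mid-depth of clay below the ground surface: z = 2.2 + 3.5/2 = 3.95 m.
Total vertical stress at mid-clay: σ_v = 20.3×2.2 + 17.9×1.75 = 75.985 kPa.
Pore pressure: u = 9.81×(3.95 − 1.8) = 21.091 kPa.
Initial effective stress: σ'_0 = σ_v − u = 75.985 − 21.091 = 54.894 kPa.
Stress increase at mid-clay by the 2:1 spreading method:
Δσ ≈ qD²/(D+z)² = 181×3.7²/(3.7+3.95)² = 42.341 kPa
Final effective stress: σ'_f = 54.894 + 42.341 = 97.235 kPa.
σ'_f = 97.235 ≤ σ'_p = 138 kPa, so the clay remains overconsolidated and only the recompression index applies:
S_c = C_r·H/(1+e₀)·log₁₀(σ'_f/σ'_0) = 0.055×3.5/1.67×log₁₀(97.235/54.894)
    = 0.11527 × 0.2483 = 0.02862 m

S_c ≈ 28.6 mm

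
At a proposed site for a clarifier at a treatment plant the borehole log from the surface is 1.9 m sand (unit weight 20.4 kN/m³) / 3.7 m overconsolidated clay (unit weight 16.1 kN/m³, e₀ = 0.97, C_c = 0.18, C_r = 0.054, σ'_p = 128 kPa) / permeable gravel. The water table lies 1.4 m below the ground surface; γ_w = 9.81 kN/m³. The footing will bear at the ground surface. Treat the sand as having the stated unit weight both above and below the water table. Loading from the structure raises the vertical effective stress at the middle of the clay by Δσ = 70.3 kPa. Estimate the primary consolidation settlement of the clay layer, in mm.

S_c ≈ 41.2 mm

Mid-depth of clay below the ground surface: z = 1.9 + 3.7/2 = 3.75 m.
Total vertical stress at mid-clay: σ_v = 20.4×1.9 + 16.1×1.85 = 68.545 kPa.
Pore pressure: u = 9.81×(3.75 − 1.4) = 23.054 kPa.
Initial effective stress: σ'_0 = σ_v − u = 68.545 − 23.054 = 45.491 kPa.
Final effective stress: σ'_f = 45.491 + 70.3 = 115.79 kPa.
σ'_f = 115.79 ≤ σ'_p = 128 kPa, so the clay remains overconsolidated and only the recompression index applies:
S_c = C_r·H/(1+e₀)·log₁₀(σ'_f/σ'_0) = 0.054×3.7/1.97×log₁₀(115.79/45.491)
    = 0.10142 × 0.40575 = 0.04115 m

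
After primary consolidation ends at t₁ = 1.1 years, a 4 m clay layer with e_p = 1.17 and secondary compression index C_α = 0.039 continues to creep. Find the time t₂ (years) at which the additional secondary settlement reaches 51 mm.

t₂ ≈ 5.63 years

S_s = C_α·H/(1+e_p)·log₁₀(t₂/t₁) ⇒ log₁₀(t₂/t₁) = S_s·(1+e_p)/(C_α·H).
log₁₀(t₂/t₁) = 0.051 × (1+1.17) / (0.039×4) = 0.7094
t₂ = t₁ × 10^0.7094 = 1.1 × 5.122 = 5.634 years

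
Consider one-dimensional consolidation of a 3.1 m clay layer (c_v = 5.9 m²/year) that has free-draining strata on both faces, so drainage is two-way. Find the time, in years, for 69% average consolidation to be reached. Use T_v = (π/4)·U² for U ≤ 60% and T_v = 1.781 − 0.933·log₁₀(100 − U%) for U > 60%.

t ≈ 0.159 years

Drainage path length: H_d = H/2 = 1.55 m (double drainage).
U > 60%: T_v = 1.781 − 0.933·log₁₀(100 − 69) = 0.38956.
t = T_v·H_d²/c_v = 0.38956×1.55²/5.9 = 0.1586 years.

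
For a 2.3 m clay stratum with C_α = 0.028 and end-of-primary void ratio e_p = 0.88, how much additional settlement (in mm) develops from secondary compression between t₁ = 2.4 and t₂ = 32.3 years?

S_s ≈ 38.7 mm

Secondary compression: S_s = C_α·H/(1+e_p)·log₁₀(t₂/t₁)
S_s = 0.028×2.3/(1+0.88)×log₁₀(32.3/2.4)
    = 0.03426 × 1.129 = 0.03867 m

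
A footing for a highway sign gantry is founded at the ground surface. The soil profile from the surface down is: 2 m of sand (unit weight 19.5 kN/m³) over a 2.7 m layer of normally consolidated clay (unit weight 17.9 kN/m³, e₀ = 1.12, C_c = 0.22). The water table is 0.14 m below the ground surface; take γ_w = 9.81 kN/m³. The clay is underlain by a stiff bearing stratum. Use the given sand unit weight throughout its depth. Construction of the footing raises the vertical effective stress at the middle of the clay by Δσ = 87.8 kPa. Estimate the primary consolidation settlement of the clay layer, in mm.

S_c ≈ 162 mm

Mid-depth of clay below the ground surface: z = 2 + 2.7/2 = 3.35 m.
Total vertical stress at mid-clay: σ_v = 19.5×2 + 17.9×1.35 = 63.165 kPa.
Pore pressure: u = 9.81×(3.35 − 0.14) = 31.49 kPa.
Initial effective stress: σ'_0 = σ_v − u = 63.165 − 31.49 = 31.675 kPa.
Final effective stress: σ'_f = σ'_0 + Δσ = 31.675 + 87.8 = 119.47 kPa.
Normally consolidated clay, so the full stress increment lies on the virgin compression line:
S_c = C_c·H/(1+e₀)·log₁₀(σ'_f/σ'_0) = 0.22×2.7/(1+1.12)×log₁₀(119.47/31.675)
    = 0.28019 × 0.57654 = 0.1615 m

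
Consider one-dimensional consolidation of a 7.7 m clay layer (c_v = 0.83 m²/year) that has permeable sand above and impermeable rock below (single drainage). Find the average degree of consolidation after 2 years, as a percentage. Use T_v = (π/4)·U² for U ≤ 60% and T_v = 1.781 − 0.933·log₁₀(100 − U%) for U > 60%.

Drainage path length: H_d = H = 7.7 m (single drainage).
T_v = c_v·t/H_d² = 0.83×2/7.7² = 0.027998.
T_v = 0.027998 corresponds to the U ≤ 60% branch:
U = √(4T_v/π) = 0.1888

U ≈ 18.9 %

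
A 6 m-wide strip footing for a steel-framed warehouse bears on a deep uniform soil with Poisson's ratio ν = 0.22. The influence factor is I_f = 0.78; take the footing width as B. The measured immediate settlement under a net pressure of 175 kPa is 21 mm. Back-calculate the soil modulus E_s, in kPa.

S_e = q·B·(1−ν²)/E_s · I_f  ⇒  E_s = q·B·(1−ν²)·I_f / S_e.
E_s = 175 × 6 × 0.9516 × 0.78 / 0.021 = 37110 kPa

E_s ≈ 37100 kPa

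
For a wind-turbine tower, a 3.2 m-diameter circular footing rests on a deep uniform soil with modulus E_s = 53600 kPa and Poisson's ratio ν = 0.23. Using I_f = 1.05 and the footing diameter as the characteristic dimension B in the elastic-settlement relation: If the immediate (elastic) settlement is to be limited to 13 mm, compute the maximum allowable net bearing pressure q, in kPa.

q ≈ 219 kPa

S_e = q·B·(1−ν²)/E_s · I_f  ⇒  q = S_e·E_s / (B·(1−ν²)·I_f).
q = 0.013 × 53600 / (3.2 × 0.9471 × 1.05) = 219 kPa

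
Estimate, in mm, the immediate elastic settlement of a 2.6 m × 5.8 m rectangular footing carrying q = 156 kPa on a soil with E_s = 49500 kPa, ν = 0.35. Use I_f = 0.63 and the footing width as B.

Immediate (elastic) settlement: S_e = q·B·(1−ν²)/E_s · I_f.
S_e = 156 × 2.6 × (1 − 0.35²) / 49500 × 0.63
    = 156 × 2.6 × 0.8775 / 49500 × 0.63
    = 0.00453 m = 4.53 mm

S_e ≈ 4.53 mm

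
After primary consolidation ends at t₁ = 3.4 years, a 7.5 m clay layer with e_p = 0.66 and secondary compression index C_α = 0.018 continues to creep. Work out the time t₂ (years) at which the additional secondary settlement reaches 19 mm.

S_s = C_α·H/(1+e_p)·log₁₀(t₂/t₁) ⇒ log₁₀(t₂/t₁) = S_s·(1+e_p)/(C_α·H).
log₁₀(t₂/t₁) = 0.019 × (1+0.66) / (0.018×7.5) = 0.2336
t₂ = t₁ × 10^0.2336 = 3.4 × 1.712 = 5.822 years

t₂ ≈ 5.82 years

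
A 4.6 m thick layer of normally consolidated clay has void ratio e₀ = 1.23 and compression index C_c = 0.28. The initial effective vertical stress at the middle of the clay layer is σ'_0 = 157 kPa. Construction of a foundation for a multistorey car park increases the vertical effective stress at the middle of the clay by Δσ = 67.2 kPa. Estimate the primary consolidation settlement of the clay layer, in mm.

Final effective stress: σ'_f = σ'_0 + Δσ = 157 + 67.2 = 224.2 kPa.
Normally consolidated clay, so the full stress increment lies on the virgin compression line:
S_c = C_c·H/(1+e₀)·log₁₀(σ'_f/σ'_0) = 0.28×4.6/(1+1.23)×log₁₀(224.2/157)
    = 0.57758 × 0.15474 = 0.08937 m

S_c ≈ 89.4 mm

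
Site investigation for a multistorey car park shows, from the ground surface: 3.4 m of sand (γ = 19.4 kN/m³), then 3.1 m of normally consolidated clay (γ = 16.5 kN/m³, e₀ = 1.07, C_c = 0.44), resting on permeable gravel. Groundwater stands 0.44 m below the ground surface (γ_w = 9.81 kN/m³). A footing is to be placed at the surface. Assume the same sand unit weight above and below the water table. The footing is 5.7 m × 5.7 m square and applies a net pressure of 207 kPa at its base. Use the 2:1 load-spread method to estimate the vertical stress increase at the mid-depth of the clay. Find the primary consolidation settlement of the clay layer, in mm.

S_c ≈ 233 mm

Mid-depth of clay below the ground surface: z = 3.4 + 3.1/2 = 4.95 m.
Total vertical stress at mid-clay: σ_v = 19.4×3.4 + 16.5×1.55 = 91.535 kPa.
Pore pressure: u = 9.81×(4.95 − 0.44) = 44.243 kPa.
Initial effective stress: σ'_0 = σ_v − u = 91.535 − 44.243 = 47.292 kPa.
Stress increase at mid-clay by the 2:1 spreading method:
Δσ = qBL/((B+z)(L+z)) = 207×5.7×5.7/((5.7+4.95)(5.7+4.95)) = 59.295 kPa
Final effective stress: σ'_f = σ'_0 + Δσ = 47.292 + 59.295 = 106.59 kPa.
Normally consolidated clay, so the full stress increment lies on the virgin compression line:
S_c = C_c·H/(1+e₀)·log₁₀(σ'_f/σ'_0) = 0.44×3.1/(1+1.07)×log₁₀(106.59/47.292)
    = 0.65894 × 0.35293 = 0.2326 m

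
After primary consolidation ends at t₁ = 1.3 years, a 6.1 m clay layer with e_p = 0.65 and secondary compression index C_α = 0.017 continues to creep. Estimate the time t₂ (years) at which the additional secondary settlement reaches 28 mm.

S_s = C_α·H/(1+e_p)·log₁₀(t₂/t₁) ⇒ log₁₀(t₂/t₁) = S_s·(1+e_p)/(C_α·H).
log₁₀(t₂/t₁) = 0.028 × (1+0.65) / (0.017×6.1) = 0.4455
t₂ = t₁ × 10^0.4455 = 1.3 × 2.789 = 3.626 years

t₂ ≈ 3.63 years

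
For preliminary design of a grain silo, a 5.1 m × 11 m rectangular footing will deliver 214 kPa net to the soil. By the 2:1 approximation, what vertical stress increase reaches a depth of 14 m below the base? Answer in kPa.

Δσ_z ≈ 25.1 kPa

By the 2:1 method the load spreads at 1 horizontal : 2 vertical, so at depth z the loaded area has grown by z in each plan dimension:
Δσ = qBL/((B+z)(L+z)) = 214×5.1×11/((5.1+14)(11+14)) = 25.142 kPa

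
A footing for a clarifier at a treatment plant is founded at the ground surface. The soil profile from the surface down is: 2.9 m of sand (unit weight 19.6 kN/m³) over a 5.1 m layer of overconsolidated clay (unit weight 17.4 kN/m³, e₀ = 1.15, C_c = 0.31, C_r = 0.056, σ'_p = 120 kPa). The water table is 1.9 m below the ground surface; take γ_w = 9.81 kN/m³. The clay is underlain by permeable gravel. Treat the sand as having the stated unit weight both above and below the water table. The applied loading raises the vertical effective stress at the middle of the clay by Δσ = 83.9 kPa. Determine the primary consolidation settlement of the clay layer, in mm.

Mid-depth of clay below the ground surface: z = 2.9 + 5.1/2 = 5.45 m.
Total vertical stress at mid-clay: σ_v = 19.6×2.9 + 17.4×2.55 = 101.21 kPa.
Pore pressure: u = 9.81×(5.45 − 1.9) = 34.825 kPa.
Initial effective stress: σ'_0 = σ_v − u = 101.21 − 34.825 = 66.385 kPa.
Final effective stress: σ'_f = 66.385 + 83.9 = 150.29 kPa.
σ'_f = 150.29 > σ'_p = 120 kPa, so the stress path crosses the preconsolidation pressure — recompression up to σ'_p, then virgin compression beyond:
S_c = H/(1+e₀)·[C_r·log₁₀(σ'_p/σ'_0) + C_c·log₁₀(σ'_f/σ'_p)]
    = 5.1/2.15 × [0.056×log₁₀(120/66.385) + 0.31×log₁₀(150.29/120)]
    = 2.3721 × [0.014398 + 0.030302] = 0.106 m

S_c ≈ 106 mm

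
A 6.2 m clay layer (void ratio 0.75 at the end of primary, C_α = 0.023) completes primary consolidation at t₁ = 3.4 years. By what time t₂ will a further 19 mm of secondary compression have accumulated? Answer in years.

t₂ ≈ 5.82 years

S_s = C_α·H/(1+e_p)·log₁₀(t₂/t₁) ⇒ log₁₀(t₂/t₁) = S_s·(1+e_p)/(C_α·H).
log₁₀(t₂/t₁) = 0.019 × (1+0.75) / (0.023×6.2) = 0.2332
t₂ = t₁ × 10^0.2332 = 3.4 × 1.711 = 5.816 years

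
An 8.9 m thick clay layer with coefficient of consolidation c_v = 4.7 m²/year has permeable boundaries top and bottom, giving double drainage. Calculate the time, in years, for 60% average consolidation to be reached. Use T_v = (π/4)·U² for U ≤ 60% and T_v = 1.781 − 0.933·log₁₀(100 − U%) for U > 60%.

Drainage path length: H_d = H/2 = 4.45 m (double drainage).
U ≤ 60%: T_v = (π/4)·U² = (π/4)×0.6² = 0.28274.
t = T_v·H_d²/c_v = 0.28274×4.45²/4.7 = 1.191 years.

t ≈ 1.19 years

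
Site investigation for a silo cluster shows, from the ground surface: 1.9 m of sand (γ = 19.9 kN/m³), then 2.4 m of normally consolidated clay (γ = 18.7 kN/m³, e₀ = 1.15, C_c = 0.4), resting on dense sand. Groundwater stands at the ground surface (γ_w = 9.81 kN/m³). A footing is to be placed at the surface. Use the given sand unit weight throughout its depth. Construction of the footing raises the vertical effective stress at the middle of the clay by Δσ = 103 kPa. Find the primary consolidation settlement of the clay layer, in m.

S_c ≈ 0.29 m

Mid-depth of clay below the ground surface: z = 1.9 + 2.4/2 = 3.1 m.
Total vertical stress at mid-clay: σ_v = 19.9×1.9 + 18.7×1.2 = 60.25 kPa.
Pore pressure: u = 9.81×(3.1 − 0) = 30.411 kPa.
Initial effective stress: σ'_0 = σ_v − u = 60.25 − 30.411 = 29.839 kPa.
Final effective stress: σ'_f = σ'_0 + Δσ = 29.839 + 103 = 132.84 kPa.
Normally consolidated clay, so the full stress increment lies on the virgin compression line:
S_c = C_c·H/(1+e₀)·log₁₀(σ'_f/σ'_0) = 0.4×2.4/(1+1.15)×log₁₀(132.84/29.839)
    = 0.44651 × 0.64854 = 0.2896 m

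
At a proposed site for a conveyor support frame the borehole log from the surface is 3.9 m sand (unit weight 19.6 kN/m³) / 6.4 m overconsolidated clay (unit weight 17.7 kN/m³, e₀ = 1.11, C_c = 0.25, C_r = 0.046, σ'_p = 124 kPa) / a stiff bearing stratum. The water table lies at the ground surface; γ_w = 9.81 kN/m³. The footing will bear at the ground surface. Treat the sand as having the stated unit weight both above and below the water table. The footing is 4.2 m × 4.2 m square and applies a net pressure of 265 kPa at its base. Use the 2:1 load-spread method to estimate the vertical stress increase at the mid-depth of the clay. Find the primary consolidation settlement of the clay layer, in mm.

S_c ≈ 27.6 mm

Mid-depth of clay below the ground surface: z = 3.9 + 6.4/2 = 7.1 m.
Total vertical stress at mid-clay: σ_v = 19.6×3.9 + 17.7×3.2 = 133.08 kPa.
Pore pressure: u = 9.81×(7.1 − 0) = 69.651 kPa.
Initial effective stress: σ'_0 = σ_v − u = 133.08 − 69.651 = 63.429 kPa.
Stress increase at mid-clay by the 2:1 spreading method:
Δσ = qBL/((B+z)(L+z)) = 265×4.2×4.2/((4.2+7.1)(4.2+7.1)) = 36.609 kPa
Final effective stress: σ'_f = 63.429 + 36.609 = 100.04 kPa.
σ'_f = 100.04 ≤ σ'_p = 124 kPa, so the clay remains overconsolidated and only the recompression index applies:
S_c = C_r·H/(1+e₀)·log₁₀(σ'_f/σ'_0) = 0.046×6.4/2.11×log₁₀(100.04/63.429)
    = 0.13953 × 0.19789 = 0.02761 m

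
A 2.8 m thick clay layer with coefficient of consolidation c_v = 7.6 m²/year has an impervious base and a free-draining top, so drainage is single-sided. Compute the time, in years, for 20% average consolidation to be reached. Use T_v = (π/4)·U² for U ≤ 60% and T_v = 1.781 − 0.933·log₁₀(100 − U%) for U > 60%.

Drainage path length: H_d = H = 2.8 m (single drainage).
U ≤ 60%: T_v = (π/4)·U² = (π/4)×0.2² = 0.031416.
t = T_v·H_d²/c_v = 0.031416×2.8²/7.6 = 0.03241 years.

t ≈ 0.0324 years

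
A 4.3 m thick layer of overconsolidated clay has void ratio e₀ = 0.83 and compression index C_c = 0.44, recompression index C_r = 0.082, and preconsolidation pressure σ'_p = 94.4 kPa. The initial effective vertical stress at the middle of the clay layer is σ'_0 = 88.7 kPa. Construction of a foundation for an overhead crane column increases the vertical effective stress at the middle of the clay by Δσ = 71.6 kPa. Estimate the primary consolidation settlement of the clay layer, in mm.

Final effective stress: σ'_f = 88.7 + 71.6 = 160.3 kPa.
σ'_f = 160.3 > σ'_p = 94.4 kPa, so the stress path crosses the preconsolidation pressure — recompression up to σ'_p, then virgin compression beyond:
S_c = H/(1+e₀)·[C_r·log₁₀(σ'_p/σ'_0) + C_c·log₁₀(σ'_f/σ'_p)]
    = 4.3/1.83 × [0.082×log₁₀(94.4/88.7) + 0.44×log₁₀(160.3/94.4)]
    = 2.3497 × [0.002218 + 0.10118] = 0.243 m

S_c ≈ 243 mm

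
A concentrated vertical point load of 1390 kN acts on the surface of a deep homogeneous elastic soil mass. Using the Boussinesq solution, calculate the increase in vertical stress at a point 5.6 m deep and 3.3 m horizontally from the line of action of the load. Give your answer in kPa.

Boussinesq vertical stress below a point load on an elastic half-space:
Δσ_z = 3P/(2πz²) · [1 + (r/z)²]^(−5/2)
r/z = 3.3/5.6 = 0.58929; [1+(r/z)²]^(−5/2) = 0.47465.
Δσ_z = 3×1390/(2π×5.6²) × 0.47465 = 21.163 × 0.47465 = 10.05 kPa

Δσ_z ≈ 10 kPa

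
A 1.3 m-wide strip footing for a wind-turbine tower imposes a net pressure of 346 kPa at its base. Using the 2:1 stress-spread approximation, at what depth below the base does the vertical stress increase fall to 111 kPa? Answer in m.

z ≈ 2.75 m

2:1 spreading — at depth z the loaded area has grown by z in each plan dimension:
qB/(B+z) = Δσ_z ⇒ z = qB/Δσ_z − B = 346×1.3/111 − 1.3 = 2.752 m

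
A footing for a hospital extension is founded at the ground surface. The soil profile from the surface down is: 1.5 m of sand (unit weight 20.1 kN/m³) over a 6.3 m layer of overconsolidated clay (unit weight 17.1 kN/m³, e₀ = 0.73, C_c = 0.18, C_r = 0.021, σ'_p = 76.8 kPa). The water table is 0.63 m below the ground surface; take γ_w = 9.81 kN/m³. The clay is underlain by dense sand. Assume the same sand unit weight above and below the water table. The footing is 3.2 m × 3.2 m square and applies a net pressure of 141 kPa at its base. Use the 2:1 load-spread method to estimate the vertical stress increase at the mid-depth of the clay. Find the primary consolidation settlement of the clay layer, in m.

S_c ≈ 0.014 m

Mid-depth of clay below the ground surface: z = 1.5 + 6.3/2 = 4.65 m.
Total vertical stress at mid-clay: σ_v = 20.1×1.5 + 17.1×3.15 = 84.015 kPa.
Pore pressure: u = 9.81×(4.65 − 0.63) = 39.436 kPa.
Initial effective stress: σ'_0 = σ_v − u = 84.015 − 39.436 = 44.579 kPa.
Stress increase at mid-clay by the 2:1 spreading method:
Δσ = qBL/((B+z)(L+z)) = 141×3.2×3.2/((3.2+4.65)(3.2+4.65)) = 23.43 kPa
Final effective stress: σ'_f = 44.579 + 23.43 = 68.009 kPa.
σ'_f = 68.009 ≤ σ'_p = 76.8 kPa, so the clay remains overconsolidated and only the recompression index applies:
S_c = C_r·H/(1+e₀)·log₁₀(σ'_f/σ'_0) = 0.021×6.3/1.73×log₁₀(68.009/44.579)
    = 0.076474 × 0.18344 = 0.01403 m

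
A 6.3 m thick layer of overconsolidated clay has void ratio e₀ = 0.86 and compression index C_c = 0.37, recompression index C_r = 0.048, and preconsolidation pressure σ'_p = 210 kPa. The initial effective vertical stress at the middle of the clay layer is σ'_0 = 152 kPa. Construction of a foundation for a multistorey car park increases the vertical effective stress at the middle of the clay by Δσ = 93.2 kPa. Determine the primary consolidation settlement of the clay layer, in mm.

Final effective stress: σ'_f = 152 + 93.2 = 245.2 kPa.
σ'_f = 245.2 > σ'_p = 210 kPa, so the stress path crosses the preconsolidation pressure — recompression up to σ'_p, then virgin compression beyond:
S_c = H/(1+e₀)·[C_r·log₁₀(σ'_p/σ'_0) + C_c·log₁₀(σ'_f/σ'_p)]
    = 6.3/1.86 × [0.048×log₁₀(210/152) + 0.37×log₁₀(245.2/210)]
    = 3.3871 × [0.006738 + 0.024901] = 0.1072 m

S_c ≈ 107 mm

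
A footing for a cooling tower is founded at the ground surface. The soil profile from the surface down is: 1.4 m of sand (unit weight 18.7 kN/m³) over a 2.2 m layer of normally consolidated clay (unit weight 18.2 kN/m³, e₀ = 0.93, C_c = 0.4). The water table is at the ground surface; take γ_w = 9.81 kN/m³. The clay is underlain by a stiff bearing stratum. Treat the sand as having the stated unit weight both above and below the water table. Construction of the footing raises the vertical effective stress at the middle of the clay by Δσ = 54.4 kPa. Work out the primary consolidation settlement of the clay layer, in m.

S_c ≈ 0.249 m

Mid-depth of clay below the ground surface: z = 1.4 + 2.2/2 = 2.5 m.
Total vertical stress at mid-clay: σ_v = 18.7×1.4 + 18.2×1.1 = 46.2 kPa.
Pore pressure: u = 9.81×(2.5 − 0) = 24.525 kPa.
Initial effective stress: σ'_0 = σ_v − u = 46.2 − 24.525 = 21.675 kPa.
Final effective stress: σ'_f = σ'_0 + Δσ = 21.675 + 54.4 = 76.075 kPa.
Normally consolidated clay, so the full stress increment lies on the virgin compression line:
S_c = C_c·H/(1+e₀)·log₁₀(σ'_f/σ'_0) = 0.4×2.2/(1+0.93)×log₁₀(76.075/21.675)
    = 0.45596 × 0.54528 = 0.2486 m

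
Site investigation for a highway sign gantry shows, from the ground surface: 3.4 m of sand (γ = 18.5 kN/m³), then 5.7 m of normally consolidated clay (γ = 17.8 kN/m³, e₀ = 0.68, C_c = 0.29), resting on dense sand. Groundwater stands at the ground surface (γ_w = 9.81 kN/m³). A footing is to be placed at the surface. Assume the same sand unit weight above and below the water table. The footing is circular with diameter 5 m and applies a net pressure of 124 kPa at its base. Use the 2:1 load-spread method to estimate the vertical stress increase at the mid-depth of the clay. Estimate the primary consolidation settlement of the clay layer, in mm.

S_c ≈ 164 mm

Mid-depth of clay below the ground surface: z = 3.4 + 5.7/2 = 6.25 m.
Total vertical stress at mid-clay: σ_v = 18.5×3.4 + 17.8×2.85 = 113.63 kPa.
Pore pressure: u = 9.81×(6.25 − 0) = 61.312 kPa.
Initial effective stress: σ'_0 = σ_v − u = 113.63 − 61.312 = 52.318 kPa.
Stress increase at mid-clay by the 2:1 spreading method:
Δσ ≈ qD²/(D+z)² = 124×5²/(5+6.25)² = 24.494 kPa
Final effective stress: σ'_f = σ'_0 + Δσ = 52.318 + 24.494 = 76.812 kPa.
Normally consolidated clay, so the full stress increment lies on the virgin compression line:
S_c = C_c·H/(1+e₀)·log₁₀(σ'_f/σ'_0) = 0.29×5.7/(1+0.68)×log₁₀(76.812/52.318)
    = 0.98393 × 0.16678 = 0.1641 m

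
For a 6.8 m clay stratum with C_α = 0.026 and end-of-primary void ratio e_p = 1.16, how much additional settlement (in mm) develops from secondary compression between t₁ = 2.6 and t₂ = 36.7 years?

S_s ≈ 94.1 mm

Secondary compression: S_s = C_α·H/(1+e_p)·log₁₀(t₂/t₁)
S_s = 0.026×6.8/(1+1.16)×log₁₀(36.7/2.6)
    = 0.08185 × 1.15 = 0.0941 m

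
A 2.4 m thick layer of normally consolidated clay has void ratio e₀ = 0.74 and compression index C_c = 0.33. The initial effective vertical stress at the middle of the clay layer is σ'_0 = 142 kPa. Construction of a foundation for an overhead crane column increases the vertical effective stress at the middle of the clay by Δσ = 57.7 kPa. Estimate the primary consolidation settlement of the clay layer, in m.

Final effective stress: σ'_f = σ'_0 + Δσ = 142 + 57.7 = 199.7 kPa.
Normally consolidated clay, so the full stress increment lies on the virgin compression line:
S_c = C_c·H/(1+e₀)·log₁₀(σ'_f/σ'_0) = 0.33×2.4/(1+0.74)×log₁₀(199.7/142)
    = 0.45517 × 0.14809 = 0.06741 m

S_c ≈ 0.0674 m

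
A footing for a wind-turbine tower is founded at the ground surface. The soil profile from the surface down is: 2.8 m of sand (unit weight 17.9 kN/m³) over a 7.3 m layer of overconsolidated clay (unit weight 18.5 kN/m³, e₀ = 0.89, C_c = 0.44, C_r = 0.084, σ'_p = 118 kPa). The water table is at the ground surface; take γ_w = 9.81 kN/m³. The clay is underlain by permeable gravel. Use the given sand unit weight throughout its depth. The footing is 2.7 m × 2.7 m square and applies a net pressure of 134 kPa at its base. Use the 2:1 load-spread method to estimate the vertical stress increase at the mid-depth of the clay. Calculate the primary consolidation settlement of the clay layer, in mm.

Mid-depth of clay below the ground surface: z = 2.8 + 7.3/2 = 6.45 m.
Total vertical stress at mid-clay: σ_v = 17.9×2.8 + 18.5×3.65 = 117.64 kPa.
Pore pressure: u = 9.81×(6.45 − 0) = 63.275 kPa.
Initial effective stress: σ'_0 = σ_v − u = 117.64 − 63.275 = 54.365 kPa.
Stress increase at mid-clay by the 2:1 spreading method:
Δσ = qBL/((B+z)(L+z)) = 134×2.7×2.7/((2.7+6.45)(2.7+6.45)) = 11.668 kPa
Final effective stress: σ'_f = 54.365 + 11.668 = 66.033 kPa.
σ'_f = 66.033 ≤ σ'_p = 118 kPa, so the clay remains overconsolidated and only the recompression index applies:
S_c = C_r·H/(1+e₀)·log₁₀(σ'_f/σ'_0) = 0.084×7.3/1.89×log₁₀(66.033/54.365)
    = 0.32444 × 0.084442 = 0.0274 m

S_c ≈ 27.4 mm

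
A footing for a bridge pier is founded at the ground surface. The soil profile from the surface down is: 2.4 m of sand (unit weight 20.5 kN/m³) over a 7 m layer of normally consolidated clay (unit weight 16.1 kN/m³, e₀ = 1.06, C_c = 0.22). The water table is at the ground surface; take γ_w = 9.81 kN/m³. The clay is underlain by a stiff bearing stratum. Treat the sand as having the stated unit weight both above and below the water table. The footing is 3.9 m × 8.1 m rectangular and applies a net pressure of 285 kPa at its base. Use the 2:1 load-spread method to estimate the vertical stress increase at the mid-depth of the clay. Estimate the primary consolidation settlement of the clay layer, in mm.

Mid-depth of clay below the ground surface: z = 2.4 + 7/2 = 5.9 m.
Total vertical stress at mid-clay: σ_v = 20.5×2.4 + 16.1×3.5 = 105.55 kPa.
Pore pressure: u = 9.81×(5.9 − 0) = 57.879 kPa.
Initial effective stress: σ'_0 = σ_v − u = 105.55 − 57.879 = 47.671 kPa.
Stress increase at mid-clay by the 2:1 spreading method:
Δσ = qBL/((B+z)(L+z)) = 285×3.9×8.1/((3.9+5.9)(8.1+5.9)) = 65.621 kPa
Final effective stress: σ'_f = σ'_0 + Δσ = 47.671 + 65.621 = 113.29 kPa.
Normally consolidated clay, so the full stress increment lies on the virgin compression line:
S_c = C_c·H/(1+e₀)·log₁₀(σ'_f/σ'_0) = 0.22×7/(1+1.06)×log₁₀(113.29/47.671)
    = 0.74757 × 0.37594 = 0.281 m

S_c ≈ 281 mm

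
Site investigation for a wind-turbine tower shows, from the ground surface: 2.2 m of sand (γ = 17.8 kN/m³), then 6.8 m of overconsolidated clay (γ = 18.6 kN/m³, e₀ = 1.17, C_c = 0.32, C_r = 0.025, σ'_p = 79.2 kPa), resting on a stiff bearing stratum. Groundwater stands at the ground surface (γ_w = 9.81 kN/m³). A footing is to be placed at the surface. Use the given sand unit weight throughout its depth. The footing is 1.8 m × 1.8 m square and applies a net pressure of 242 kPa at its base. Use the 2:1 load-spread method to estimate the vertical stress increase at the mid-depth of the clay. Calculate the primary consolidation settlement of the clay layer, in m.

S_c ≈ 0.00897 m

Mid-depth of clay below the ground surface: z = 2.2 + 6.8/2 = 5.6 m.
Total vertical stress at mid-clay: σ_v = 17.8×2.2 + 18.6×3.4 = 102.4 kPa.
Pore pressure: u = 9.81×(5.6 − 0) = 54.936 kPa.
Initial effective stress: σ'_0 = σ_v − u = 102.4 − 54.936 = 47.464 kPa.
Stress increase at mid-clay by the 2:1 spreading method:
Δσ = qBL/((B+z)(L+z)) = 242×1.8×1.8/((1.8+5.6)(1.8+5.6)) = 14.318 kPa
Final effective stress: σ'_f = 47.464 + 14.318 = 61.782 kPa.
σ'_f = 61.782 ≤ σ'_p = 79.2 kPa, so the clay remains overconsolidated and only the recompression index applies:
S_c = C_r·H/(1+e₀)·log₁₀(σ'_f/σ'_0) = 0.025×6.8/2.17×log₁₀(61.782/47.464)
    = 0.07834 × 0.1145 = 0.00897 m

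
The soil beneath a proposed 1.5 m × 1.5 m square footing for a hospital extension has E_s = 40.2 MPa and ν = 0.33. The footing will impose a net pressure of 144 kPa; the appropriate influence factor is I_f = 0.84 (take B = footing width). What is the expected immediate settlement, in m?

Immediate (elastic) settlement: S_e = q·B·(1−ν²)/E_s · I_f.
E_s = 40.2 MPa = 40200 kPa.
S_e = 144 × 1.5 × (1 − 0.33²) / 40200 × 0.84
    = 144 × 1.5 × 0.8911 / 40200 × 0.84
    = 0.004022 m

S_e ≈ 0.00402 m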